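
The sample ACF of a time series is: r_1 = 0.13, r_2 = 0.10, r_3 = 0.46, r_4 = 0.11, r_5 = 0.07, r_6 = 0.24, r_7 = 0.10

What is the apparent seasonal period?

The largest autocorrelation is r_3 = 0.46, with a weaker echo at lag 6 (0.24); the remaining lags stay at or below 0.13.
The dominant spike at lag 3 indicates a seasonal period of 3.

3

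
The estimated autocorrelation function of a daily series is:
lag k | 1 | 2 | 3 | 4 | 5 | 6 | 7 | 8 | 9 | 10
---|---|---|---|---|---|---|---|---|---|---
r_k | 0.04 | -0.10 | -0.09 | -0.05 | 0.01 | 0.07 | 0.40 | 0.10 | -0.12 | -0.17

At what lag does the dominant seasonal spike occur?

7

The largest autocorrelation is r_7 = 0.40; the remaining lags stay at or below 0.10.
The dominant spike at lag 7 indicates a seasonal period of 7.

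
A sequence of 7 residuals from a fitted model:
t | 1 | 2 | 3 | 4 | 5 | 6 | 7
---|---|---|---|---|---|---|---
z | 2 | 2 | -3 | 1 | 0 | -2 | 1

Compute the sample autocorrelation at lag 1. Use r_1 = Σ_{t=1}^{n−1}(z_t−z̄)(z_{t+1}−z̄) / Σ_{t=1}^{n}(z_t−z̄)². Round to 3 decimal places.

-0.295

Mean z̄ = (2 + 2 − 3 + 1 + 0 − 2 + 1)/7 = 0.1429
Deviations from mean: 1.8571, 1.8571, -3.1429, 0.8571, -0.1429, -2.1429, 0.8571
Numerator Σ_{t=1}^{6}(z_t−z̄)(z_{t+1}−z̄) = -6.7347
Denominator Σ(z_t−z̄)² = 22.8571
r_1 = -6.7347 / 22.8571 = -0.295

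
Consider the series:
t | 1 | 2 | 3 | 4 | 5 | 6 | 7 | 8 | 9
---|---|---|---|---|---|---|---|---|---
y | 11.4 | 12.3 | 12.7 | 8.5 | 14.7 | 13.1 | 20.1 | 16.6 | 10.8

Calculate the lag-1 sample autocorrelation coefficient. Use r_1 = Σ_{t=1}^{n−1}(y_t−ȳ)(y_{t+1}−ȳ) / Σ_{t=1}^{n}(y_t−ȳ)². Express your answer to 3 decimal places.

Mean ȳ = (11.4 + 12.3 + 12.7 + 8.5 + 14.7 + 13.1 + 20.1 + 16.6 + 10.8)/9 = 13.3556
Numerator Σ_{t=1}^{8}(y_t−ȳ)(y_{t+1}−ȳ) = 10.9347
Denominator Σ(y_t−ȳ)² = 93.3622
r_1 = 10.9347 / 93.3622 = 0.117

0.117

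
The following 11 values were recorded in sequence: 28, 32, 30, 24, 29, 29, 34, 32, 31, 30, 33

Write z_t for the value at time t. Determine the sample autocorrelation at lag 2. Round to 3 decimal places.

Mean z̄ = (28 + 32 + 30 + 24 + 29 + 29 + 34 + 32 + 31 + 30 + 33)/11 = 30.1818
Numerator Σ_{t=1}^{9}(z_t−z̄)(z_{t+2}−z̄) = -4.8843
Denominator Σ(z_t−z̄)² = 75.6364
r_2 = -4.8843 / 75.6364 = -0.065

-0.065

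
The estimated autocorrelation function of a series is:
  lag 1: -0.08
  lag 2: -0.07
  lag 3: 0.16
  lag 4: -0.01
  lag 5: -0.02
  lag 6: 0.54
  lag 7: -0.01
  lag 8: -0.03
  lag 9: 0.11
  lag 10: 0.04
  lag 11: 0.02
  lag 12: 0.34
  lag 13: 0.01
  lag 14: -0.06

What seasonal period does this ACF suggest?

The largest autocorrelation is r_6 = 0.54, with a weaker echo at lag 12 (0.34); the remaining lags stay at or below 0.16.
The dominant spike at lag 6 indicates a seasonal period of 6.

6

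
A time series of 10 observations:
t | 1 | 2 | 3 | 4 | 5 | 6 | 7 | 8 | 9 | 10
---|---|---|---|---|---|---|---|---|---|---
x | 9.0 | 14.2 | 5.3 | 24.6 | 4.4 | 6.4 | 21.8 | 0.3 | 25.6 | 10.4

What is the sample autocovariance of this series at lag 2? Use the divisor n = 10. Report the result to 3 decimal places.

17.298

Mean x̄ = (9.0 + 14.2 + 5.3 + 24.6 + 4.4 + 6.4 + 21.8 + 0.3 + 25.6 + 10.4)/10 = 12.2000
Σ_{t=1}^{8}(x_t−x̄)(x_{t+2}−x̄) = 172.9800
γ_2 = 172.9800 / 10 = 17.298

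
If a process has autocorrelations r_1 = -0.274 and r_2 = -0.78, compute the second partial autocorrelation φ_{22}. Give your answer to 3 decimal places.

-0.924

φ_{22} = (r_2 − r_1²) / (1 − r_1²)
r_1² = (-0.274)² = 0.075076
Numerator = -0.78 − 0.0751 = -0.8551; denominator = 1 − 0.0751 = 0.9249
φ_{22} = -0.8551 / 0.9249 = -0.924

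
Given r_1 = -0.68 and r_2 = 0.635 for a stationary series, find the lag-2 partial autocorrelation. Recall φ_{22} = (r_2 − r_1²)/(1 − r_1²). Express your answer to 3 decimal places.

0.321

φ_{22} = (r_2 − r_1²) / (1 − r_1²)
r_1² = (-0.68)² = 0.4624
Numerator = 0.635 − 0.4624 = 0.1726; denominator = 1 − 0.4624 = 0.5376
φ_{22} = 0.1726 / 0.5376 = 0.321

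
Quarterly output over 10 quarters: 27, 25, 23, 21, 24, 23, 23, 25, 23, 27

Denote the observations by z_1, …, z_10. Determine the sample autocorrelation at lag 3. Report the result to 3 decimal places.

Mean z̄ = (27 + 25 + 23 + 21 + 24 + 23 + 23 + 25 + 23 + 27)/10 = 24.1000
Σ(z_t−z̄)(z_{t+3}−z̄) = (-8.9900) + (-0.0900) + (1.2100) + (3.4100) + (-0.0900) + (1.2100) + (-3.1900) = -6.5300
Denominator Σ(z_t−z̄)² = 32.9000
r_3 = -6.5300 / 32.9000 = -0.198

-0.198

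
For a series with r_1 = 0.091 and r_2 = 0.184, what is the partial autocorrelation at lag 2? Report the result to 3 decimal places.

0.177

φ_{22} = (r_2 − r_1²) / (1 − r_1²)
r_1² = (0.091)² = 0.008281
Numerator = 0.184 − 0.0083 = 0.1757; denominator = 1 − 0.0083 = 0.9917
φ_{22} = 0.1757 / 0.9917 = 0.177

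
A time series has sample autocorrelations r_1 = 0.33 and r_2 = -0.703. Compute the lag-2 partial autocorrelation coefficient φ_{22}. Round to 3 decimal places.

φ_{22} = (r_2 − r_1²) / (1 − r_1²)
r_1² = (0.33)² = 0.1089
Numerator = -0.703 − 0.1089 = -0.8119; denominator = 1 − 0.1089 = 0.8911
φ_{22} = -0.8119 / 0.8911 = -0.911

-0.911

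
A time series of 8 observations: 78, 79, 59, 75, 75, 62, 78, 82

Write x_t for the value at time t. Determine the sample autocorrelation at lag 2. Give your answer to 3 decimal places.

-0.382

Mean x̄ = (78 + 79 + 59 + 75 + 75 + 62 + 78 + 82)/8 = 73.5000
Deviations from mean: 4.5000, 5.5000, -14.5000, 1.5000, 1.5000, -11.5000, 4.5000, 8.5000
Σ(x_t−x̄)(x_{t+2}−x̄) = (-65.2500) + (8.2500) + (-21.7500) + (-17.2500) + (6.7500) + (-97.7500) = -187.0000
Denominator Σ(x_t−x̄)² = 490.0000
r_2 = -187.0000 / 490.0000 = -0.382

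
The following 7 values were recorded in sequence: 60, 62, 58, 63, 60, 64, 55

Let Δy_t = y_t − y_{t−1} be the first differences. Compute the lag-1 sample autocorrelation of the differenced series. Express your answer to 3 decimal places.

First differences Δy: 2, -4, 5, -3, 4, -9
Mean of differences = -0.8333
Numerator Σ(Δy_t−Δȳ)(Δy_{t+1}−Δȳ) = -90.0278
Denominator Σ(Δy_t−Δȳ)² = 146.8333
r_1(Δy) = -90.0278 / 146.8333 = -0.613

-0.613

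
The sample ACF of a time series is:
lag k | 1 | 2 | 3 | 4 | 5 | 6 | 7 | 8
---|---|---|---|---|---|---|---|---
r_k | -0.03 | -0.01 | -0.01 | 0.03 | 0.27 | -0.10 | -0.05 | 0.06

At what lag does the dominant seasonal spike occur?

The largest autocorrelation is r_5 = 0.27; the remaining lags stay at or below 0.06.
The dominant spike at lag 5 indicates a seasonal period of 5.

5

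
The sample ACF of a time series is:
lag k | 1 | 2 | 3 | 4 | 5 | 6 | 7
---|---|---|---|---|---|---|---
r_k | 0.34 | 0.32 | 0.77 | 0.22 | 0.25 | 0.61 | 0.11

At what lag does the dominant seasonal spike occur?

The largest autocorrelation is r_3 = 0.77, with a weaker echo at lag 6 (0.61); the remaining lags stay at or below 0.34. The elevated value at lag 1 (0.34), dropping to 0.32 at lag 2, reflects decaying short-term dependence rather than seasonality.
The dominant spike at lag 3 indicates a seasonal period of 3.

3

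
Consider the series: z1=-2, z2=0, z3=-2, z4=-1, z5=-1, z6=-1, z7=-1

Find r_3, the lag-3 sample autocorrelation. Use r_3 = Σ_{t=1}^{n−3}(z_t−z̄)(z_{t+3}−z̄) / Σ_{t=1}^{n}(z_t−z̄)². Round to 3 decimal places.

-0.021

Mean z̄ = (-2 + 0 − 2 − 1 − 1 − 1 − 1)/7 = -1.1429
Deviations from mean: -0.8571, 1.1429, -0.8571, 0.1429, 0.1429, 0.1429, 0.1429
Numerator Σ_{t=1}^{4}(z_t−z̄)(z_{t+3}−z̄) = -0.0612
Denominator Σ(z_t−z̄)² = 2.8571
r_3 = -0.0612 / 2.8571 = -0.021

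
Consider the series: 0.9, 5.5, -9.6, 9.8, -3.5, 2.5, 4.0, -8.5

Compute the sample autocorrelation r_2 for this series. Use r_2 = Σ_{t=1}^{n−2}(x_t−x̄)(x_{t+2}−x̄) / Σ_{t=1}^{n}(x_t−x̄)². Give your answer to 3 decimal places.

Mean x̄ = (0.9 + 5.5 − 9.6 + 9.8 − 3.5 + 2.5 + 4.0 − 8.5)/8 = 0.1375
Deviations from mean: 0.7625, 5.3625, -9.7375, 9.6625, -3.6375, 2.3625, 3.8625, -8.6375
Σ(x_t−x̄)(x_{t+2}−x̄) = (-7.4248) + (51.8152) + (35.4202) + (22.8277) + (-14.0498) + (-20.4061) = 68.1822
Denominator Σ(x_t−x̄)² = 325.8588
r_2 = 68.1822 / 325.8588 = 0.209

0.209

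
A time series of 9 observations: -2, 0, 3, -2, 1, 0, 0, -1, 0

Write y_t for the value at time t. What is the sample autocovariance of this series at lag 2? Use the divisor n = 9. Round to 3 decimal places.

-0.311

Mean ȳ = (-2 + 0 + 3 − 2 + 1 + 0 + 0 − 1 + 0)/9 = -0.1111
Σ_{t=1}^{7}(y_t−ȳ)(y_{t+2}−ȳ) = -2.8025
γ_2 = -2.8025 / 9 = -0.311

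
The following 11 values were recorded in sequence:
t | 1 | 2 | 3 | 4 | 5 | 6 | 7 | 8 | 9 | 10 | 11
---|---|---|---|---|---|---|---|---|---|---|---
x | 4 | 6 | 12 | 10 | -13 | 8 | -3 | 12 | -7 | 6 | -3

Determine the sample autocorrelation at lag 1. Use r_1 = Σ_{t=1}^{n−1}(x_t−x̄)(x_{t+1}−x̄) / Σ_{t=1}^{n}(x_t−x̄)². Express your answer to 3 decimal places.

-0.470

Mean x̄ = (4 + 6 + 12 + 10 − 13 + 8 − 3 + 12 − 7 + 6 − 3)/11 = 2.9091
Numerator Σ_{t=1}^{10}(x_t−x̄)(x_{t+1}−x̄) = -320.6446
Denominator Σ(x_t−x̄)² = 682.9091
r_1 = -320.6446 / 682.9091 = -0.470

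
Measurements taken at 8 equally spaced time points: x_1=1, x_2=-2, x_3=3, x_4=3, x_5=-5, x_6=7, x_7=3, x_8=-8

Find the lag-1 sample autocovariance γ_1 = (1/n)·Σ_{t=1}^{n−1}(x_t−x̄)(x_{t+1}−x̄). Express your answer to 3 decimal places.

-6.789

Mean x̄ = (1 − 2 + 3 + 3 − 5 + 7 + 3 − 8)/8 = 0.2500
Deviations: 0.7500, -2.2500, 2.7500, 2.7500, -5.2500, 6.7500, 2.7500, -8.2500
Σ_{t=1}^{7}(x_t−x̄)(x_{t+1}−x̄) = -54.3125
γ_1 = -54.3125 / 8 = -6.789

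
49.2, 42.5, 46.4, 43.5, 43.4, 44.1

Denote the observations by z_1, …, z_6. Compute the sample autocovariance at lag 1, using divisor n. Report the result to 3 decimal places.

Mean z̄ = (49.2 + 42.5 + 46.4 + 43.5 + 43.4 + 44.1)/6 = 44.8500
Σ_{t=1}^{5}(z_t−z̄)(z_{t+1}−z̄) = -12.9125
γ_1 = -12.9125 / 6 = -2.152

-2.152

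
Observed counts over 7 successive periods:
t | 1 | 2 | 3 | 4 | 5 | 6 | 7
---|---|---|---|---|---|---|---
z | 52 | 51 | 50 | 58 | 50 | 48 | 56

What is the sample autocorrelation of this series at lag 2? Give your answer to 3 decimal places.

Mean z̄ = (52 + 51 + 50 + 58 + 50 + 48 + 56)/7 = 52.1429
Deviations from mean: -0.1429, -1.1429, -2.1429, 5.8571, -2.1429, -4.1429, 3.8571
Σ(z_t−z̄)(z_{t+2}−z̄) = (0.3061) + (-6.6939) + (4.5918) + (-24.2653) + (-8.2653) = -34.3265
Denominator Σ(z_t−z̄)² = 76.8571
r_2 = -34.3265 / 76.8571 = -0.447

-0.447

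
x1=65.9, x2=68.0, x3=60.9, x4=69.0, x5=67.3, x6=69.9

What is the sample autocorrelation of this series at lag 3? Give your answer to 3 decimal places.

-0.380

Mean x̄ = (65.9 + 68.0 + 60.9 + 69.0 + 67.3 + 69.9)/6 = 66.8333
Deviations from mean: -0.9333, 1.1667, -5.9333, 2.1667, 0.4667, 3.0667
Numerator Σ_{t=1}^{3}(x_t−x̄)(x_{t+3}−x̄) = -19.6733
Denominator Σ(x_t−x̄)² = 51.7533
r_3 = -19.6733 / 51.7533 = -0.380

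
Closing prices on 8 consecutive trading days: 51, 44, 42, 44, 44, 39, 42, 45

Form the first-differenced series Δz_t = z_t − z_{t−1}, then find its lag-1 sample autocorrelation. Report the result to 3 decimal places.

First differences Δz: -7, -2, 2, 0, -5, 3, 3
Mean of differences = -0.8571
Numerator Σ(Δz_t−Δz̄)(Δz_{t+1}−Δz̄) = 1.5510
Denominator Σ(Δz_t−Δz̄)² = 94.8571
r_1(Δz) = 1.5510 / 94.8571 = 0.016

0.016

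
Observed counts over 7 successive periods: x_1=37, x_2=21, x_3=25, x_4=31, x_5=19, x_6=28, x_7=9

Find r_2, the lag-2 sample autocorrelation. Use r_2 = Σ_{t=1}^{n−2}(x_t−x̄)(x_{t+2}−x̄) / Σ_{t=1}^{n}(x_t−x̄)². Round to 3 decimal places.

0.180

Mean x̄ = (37 + 21 + 25 + 31 + 19 + 28 + 9)/7 = 24.2857
Deviations from mean: 12.7143, -3.2857, 0.7143, 6.7143, -5.2857, 3.7143, -15.2857
Numerator Σ_{t=1}^{5}(x_t−x̄)(x_{t+2}−x̄) = 88.9796
Denominator Σ(x_t−x̄)² = 493.4286
r_2 = 88.9796 / 493.4286 = 0.180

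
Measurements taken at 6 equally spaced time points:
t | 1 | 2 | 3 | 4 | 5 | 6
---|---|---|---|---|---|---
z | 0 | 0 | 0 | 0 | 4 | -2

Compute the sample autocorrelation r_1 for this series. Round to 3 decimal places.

Mean z̄ = (0 + 0 + 0 + 0 + 4 − 2)/6 = 0.3333
Deviations from mean: -0.3333, -0.3333, -0.3333, -0.3333, 3.6667, -2.3333
Σ(z_t−z̄)(z_{t+1}−z̄) = (0.1111) + (0.1111) + (0.1111) + (-1.2222) + (-8.5556) = -9.4444
Denominator Σ(z_t−z̄)² = 19.3333
r_1 = -9.4444 / 19.3333 = -0.489

-0.489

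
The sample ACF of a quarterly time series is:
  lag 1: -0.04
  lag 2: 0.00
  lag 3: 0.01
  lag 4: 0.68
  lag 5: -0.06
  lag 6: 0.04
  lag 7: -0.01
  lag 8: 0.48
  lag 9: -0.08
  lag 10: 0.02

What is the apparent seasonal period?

4

The largest autocorrelation is r_4 = 0.68, with a weaker echo at lag 8 (0.48); the remaining lags stay at or below 0.04.
The dominant spike at lag 4 indicates a seasonal period of 4.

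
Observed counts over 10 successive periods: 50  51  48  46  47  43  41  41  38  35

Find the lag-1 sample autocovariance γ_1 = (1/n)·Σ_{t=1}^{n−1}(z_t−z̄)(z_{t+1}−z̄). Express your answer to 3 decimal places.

Mean z̄ = (50 + 51 + 48 + 46 + 47 + 43 + 41 + 41 + 38 + 35)/10 = 44.0000
Σ_{t=1}^{9}(z_t−z̄)(z_{t+1}−z̄) = 165.0000
γ_1 = 165.0000 / 10 = 16.500

16.500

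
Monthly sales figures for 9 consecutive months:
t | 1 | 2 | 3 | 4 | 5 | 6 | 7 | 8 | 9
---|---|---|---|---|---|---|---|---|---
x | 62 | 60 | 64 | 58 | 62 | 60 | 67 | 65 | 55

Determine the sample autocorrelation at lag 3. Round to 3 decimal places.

-0.132

Mean x̄ = (62 + 60 + 64 + 58 + 62 + 60 + 67 + 65 + 55)/9 = 61.4444
Σ(x_t−x̄)(x_{t+3}−x̄) = (-1.9136) + (-0.8025) + (-3.6914) + (-19.1358) + (1.9753) + (9.3086) = -14.2593
Denominator Σ(x_t−x̄)² = 108.2222
r_3 = -14.2593 / 108.2222 = -0.132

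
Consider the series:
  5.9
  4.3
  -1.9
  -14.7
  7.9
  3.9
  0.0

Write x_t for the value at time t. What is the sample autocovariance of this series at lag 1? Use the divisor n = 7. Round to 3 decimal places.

Mean x̄ = (5.9 + 4.3 − 1.9 − 14.7 + 7.9 + 3.9 + 0.0)/7 = 0.7714
Deviations: 5.1286, 3.5286, -2.6714, -15.4714, 7.1286, 3.1286, -0.7714
Σ_{t=1}^{6}(x_t−x̄)(x_{t+1}−x̄) = -40.3994
γ_1 = -40.3994 / 7 = -5.771

-5.771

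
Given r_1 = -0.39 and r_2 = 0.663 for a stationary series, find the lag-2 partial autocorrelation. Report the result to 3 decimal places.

0.603

φ_{22} = (r_2 − r_1²) / (1 − r_1²)
r_1² = (-0.39)² = 0.1521
Numerator = 0.663 − 0.1521 = 0.5109; denominator = 1 − 0.1521 = 0.8479
φ_{22} = 0.5109 / 0.8479 = 0.603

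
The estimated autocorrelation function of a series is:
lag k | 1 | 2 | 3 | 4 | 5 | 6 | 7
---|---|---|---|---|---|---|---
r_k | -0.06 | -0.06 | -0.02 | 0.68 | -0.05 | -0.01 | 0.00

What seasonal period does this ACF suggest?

The largest autocorrelation is r_4 = 0.68; the remaining lags stay at or below 0.00.
The dominant spike at lag 4 indicates a seasonal period of 4.

4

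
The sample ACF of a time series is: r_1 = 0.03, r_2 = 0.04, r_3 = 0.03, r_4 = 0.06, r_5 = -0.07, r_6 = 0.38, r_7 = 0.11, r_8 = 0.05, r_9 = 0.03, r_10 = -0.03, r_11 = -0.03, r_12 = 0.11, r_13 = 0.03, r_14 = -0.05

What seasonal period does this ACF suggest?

6

The largest autocorrelation is r_6 = 0.38; the remaining lags stay at or below 0.11.
The dominant spike at lag 6 indicates a seasonal period of 6.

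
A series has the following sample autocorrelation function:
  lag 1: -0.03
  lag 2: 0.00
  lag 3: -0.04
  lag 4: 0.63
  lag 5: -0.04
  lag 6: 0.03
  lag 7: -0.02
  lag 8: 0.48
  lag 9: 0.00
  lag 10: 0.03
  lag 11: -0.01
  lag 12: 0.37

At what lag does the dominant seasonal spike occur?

The largest autocorrelation is r_4 = 0.63, with weaker echoes at lags 8 (0.48) and 12 (0.37); the remaining lags stay at or below 0.03.
The dominant spike at lag 4 indicates a seasonal period of 4.

4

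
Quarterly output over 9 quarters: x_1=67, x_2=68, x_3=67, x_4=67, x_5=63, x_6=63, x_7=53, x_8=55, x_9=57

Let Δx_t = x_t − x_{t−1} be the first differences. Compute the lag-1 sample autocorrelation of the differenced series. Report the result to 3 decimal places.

First differences Δx: 1, -1, 0, -4, 0, -10, 2, 2
Mean of differences = -1.2500
Numerator Σ(Δx_t−Δx̄)(Δx_{t+1}−Δx̄) = -34.8125
Denominator Σ(Δx_t−Δx̄)² = 113.5000
r_1(Δx) = -34.8125 / 113.5000 = -0.307

-0.307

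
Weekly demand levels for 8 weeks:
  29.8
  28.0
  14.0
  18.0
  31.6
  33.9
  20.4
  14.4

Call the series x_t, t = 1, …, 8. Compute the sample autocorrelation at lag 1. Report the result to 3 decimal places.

0.162

Mean x̄ = (29.8 + 28.0 + 14.0 + 18.0 + 31.6 + 33.9 + 20.4 + 14.4)/8 = 23.7625
Deviations from mean: 6.0375, 4.2375, -9.7625, -5.7625, 7.8375, 10.1375, -3.3625, -9.3625
Numerator Σ_{t=1}^{7}(x_t−x̄)(x_{t+1}−x̄) = 72.1548
Denominator Σ(x_t−x̄)² = 446.0788
r_1 = 72.1548 / 446.0788 = 0.162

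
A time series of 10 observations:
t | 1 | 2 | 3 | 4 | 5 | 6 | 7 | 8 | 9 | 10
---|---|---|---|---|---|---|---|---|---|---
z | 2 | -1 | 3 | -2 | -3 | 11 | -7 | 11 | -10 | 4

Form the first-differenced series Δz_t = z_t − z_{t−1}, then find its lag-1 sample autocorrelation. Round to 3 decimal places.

First differences Δz: -3, 4, -5, -1, 14, -18, 18, -21, 14
Mean of differences = 0.2222
Numerator Σ(Δz_t−Δz̄)(Δz_{t+1}−Δz̄) = -1287.0494
Denominator Σ(Δz_t−Δz̄)² = 1531.5556
r_1(Δz) = -1287.0494 / 1531.5556 = -0.840

-0.840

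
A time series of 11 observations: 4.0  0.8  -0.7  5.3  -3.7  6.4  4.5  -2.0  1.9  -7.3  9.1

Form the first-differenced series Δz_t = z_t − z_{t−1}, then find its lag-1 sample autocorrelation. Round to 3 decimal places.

First differences Δz: -3.2, -1.5, 6.0, -9.0, 10.1, -1.9, -6.5, 3.9, -9.2, 16.4
Mean of differences = 0.5100
Numerator Σ(Δz_t−Δz̄)(Δz_{t+1}−Δz̄) = -364.1791
Denominator Σ(Δz_t−Δz̄)² = 643.5690
r_1(Δz) = -364.1791 / 643.5690 = -0.566

-0.566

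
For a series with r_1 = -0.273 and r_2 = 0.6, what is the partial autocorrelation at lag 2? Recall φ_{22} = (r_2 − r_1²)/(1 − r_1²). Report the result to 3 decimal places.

0.568

φ_{22} = (r_2 − r_1²) / (1 − r_1²)
r_1² = (-0.273)² = 0.074529
Numerator = 0.6 − 0.0745 = 0.5255; denominator = 1 − 0.0745 = 0.9255
φ_{22} = 0.5255 / 0.9255 = 0.568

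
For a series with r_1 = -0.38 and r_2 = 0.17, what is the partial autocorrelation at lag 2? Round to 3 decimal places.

0.030

φ_{22} = (r_2 − r_1²) / (1 − r_1²)
r_1² = (-0.38)² = 0.1444
Numerator = 0.17 − 0.1444 = 0.0256; denominator = 1 − 0.1444 = 0.8556
φ_{22} = 0.0256 / 0.8556 = 0.030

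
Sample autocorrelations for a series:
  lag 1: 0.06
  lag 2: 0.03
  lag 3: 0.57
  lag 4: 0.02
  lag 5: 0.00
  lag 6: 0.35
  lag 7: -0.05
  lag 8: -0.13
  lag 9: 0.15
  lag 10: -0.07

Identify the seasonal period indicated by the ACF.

The largest autocorrelation is r_3 = 0.57, with weaker echoes at lags 6 (0.35) and 9 (0.15); the remaining lags stay at or below 0.06.
The dominant spike at lag 3 indicates a seasonal period of 3.

3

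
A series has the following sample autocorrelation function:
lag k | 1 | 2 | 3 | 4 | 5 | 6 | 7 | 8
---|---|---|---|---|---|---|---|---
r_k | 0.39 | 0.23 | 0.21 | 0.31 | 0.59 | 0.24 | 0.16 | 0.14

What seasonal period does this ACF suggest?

The largest autocorrelation is r_5 = 0.59; the remaining lags stay at or below 0.39. The elevated value at lag 1 (0.39), dropping to 0.23 at lag 2, reflects decaying short-term dependence rather than seasonality.
The dominant spike at lag 5 indicates a seasonal period of 5.

5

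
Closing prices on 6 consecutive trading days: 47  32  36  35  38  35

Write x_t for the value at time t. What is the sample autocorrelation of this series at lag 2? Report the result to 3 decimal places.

0.026

Mean x̄ = (47 + 32 + 36 + 35 + 38 + 35)/6 = 37.1667
Deviations from mean: 9.8333, -5.1667, -1.1667, -2.1667, 0.8333, -2.1667
Numerator Σ_{t=1}^{4}(x_t−x̄)(x_{t+2}−x̄) = 3.4444
Denominator Σ(x_t−x̄)² = 134.8333
r_2 = 3.4444 / 134.8333 = 0.026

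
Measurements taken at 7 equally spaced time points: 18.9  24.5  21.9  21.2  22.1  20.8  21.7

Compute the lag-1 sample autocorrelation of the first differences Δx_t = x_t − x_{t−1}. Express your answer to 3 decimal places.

First differences Δx: 5.6, -2.6, -0.7, 0.9, -1.3, 0.9
Mean of differences = 0.4667
Numerator Σ(Δx_t−Δx̄)(Δx_{t+1}−Δx̄) = -14.2011
Denominator Σ(Δx_t−Δx̄)² = 40.6133
r_1(Δx) = -14.2011 / 40.6133 = -0.350

-0.350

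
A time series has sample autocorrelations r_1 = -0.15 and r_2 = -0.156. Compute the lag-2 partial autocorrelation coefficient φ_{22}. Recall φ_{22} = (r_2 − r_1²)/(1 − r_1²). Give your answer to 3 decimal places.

-0.183

φ_{22} = (r_2 − r_1²) / (1 − r_1²)
r_1² = (-0.15)² = 0.0225
Numerator = -0.156 − 0.0225 = -0.1785; denominator = 1 − 0.0225 = 0.9775
φ_{22} = -0.1785 / 0.9775 = -0.183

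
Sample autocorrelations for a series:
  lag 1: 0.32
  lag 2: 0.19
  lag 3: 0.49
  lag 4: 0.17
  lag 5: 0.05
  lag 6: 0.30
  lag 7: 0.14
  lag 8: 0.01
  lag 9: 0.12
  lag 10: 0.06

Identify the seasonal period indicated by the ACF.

3

The largest autocorrelation is r_3 = 0.49; the remaining lags stay at or below 0.32. The elevated value at lag 1 (0.32), dropping to 0.19 at lag 2, reflects decaying short-term dependence rather than seasonality.
The dominant spike at lag 3 indicates a seasonal period of 3.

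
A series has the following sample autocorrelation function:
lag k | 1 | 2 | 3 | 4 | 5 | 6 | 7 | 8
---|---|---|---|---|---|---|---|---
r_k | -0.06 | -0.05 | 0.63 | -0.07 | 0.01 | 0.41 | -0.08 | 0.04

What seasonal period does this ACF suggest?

The largest autocorrelation is r_3 = 0.63, with a weaker echo at lag 6 (0.41); the remaining lags stay at or below 0.04.
The dominant spike at lag 3 indicates a seasonal period of 3.

3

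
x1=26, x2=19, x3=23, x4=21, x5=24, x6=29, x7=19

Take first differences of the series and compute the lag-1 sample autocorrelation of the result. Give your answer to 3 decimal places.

-0.342

First differences Δx: -7, 4, -2, 3, 5, -10
Mean of differences = -1.1667
Numerator Σ(Δx_t−Δx̄)(Δx_{t+1}−Δx̄) = -66.6944
Denominator Σ(Δx_t−Δx̄)² = 194.8333
r_1(Δx) = -66.6944 / 194.8333 = -0.342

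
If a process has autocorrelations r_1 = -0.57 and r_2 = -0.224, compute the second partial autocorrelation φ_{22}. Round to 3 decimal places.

φ_{22} = (r_2 − r_1²) / (1 − r_1²)
r_1² = (-0.57)² = 0.3249
Numerator = -0.224 − 0.3249 = -0.5489; denominator = 1 − 0.3249 = 0.6751
φ_{22} = -0.5489 / 0.6751 = -0.813

-0.813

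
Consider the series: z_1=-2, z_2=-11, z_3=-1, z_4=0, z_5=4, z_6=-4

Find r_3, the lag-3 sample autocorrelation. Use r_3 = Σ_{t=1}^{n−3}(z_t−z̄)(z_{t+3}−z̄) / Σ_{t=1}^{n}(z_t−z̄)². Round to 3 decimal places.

-0.449

Mean z̄ = (-2 − 11 − 1 + 0 + 4 − 4)/6 = -2.3333
Σ(z_t−z̄)(z_{t+3}−z̄) = (0.7778) + (-54.8889) + (-2.2222) = -56.3333
Denominator Σ(z_t−z̄)² = 125.3333
r_3 = -56.3333 / 125.3333 = -0.449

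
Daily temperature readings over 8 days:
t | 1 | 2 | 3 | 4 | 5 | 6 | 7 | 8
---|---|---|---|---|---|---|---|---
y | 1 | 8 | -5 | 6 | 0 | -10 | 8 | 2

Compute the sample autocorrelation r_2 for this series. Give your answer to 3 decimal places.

Mean ȳ = (1 + 8 − 5 + 6 + 0 − 10 + 8 + 2)/8 = 1.2500
Deviations from mean: -0.2500, 6.7500, -6.2500, 4.7500, -1.2500, -11.2500, 6.7500, 0.7500
Σ(y_t−ȳ)(y_{t+2}−ȳ) = (1.5625) + (32.0625) + (7.8125) + (-53.4375) + (-8.4375) + (-8.4375) = -28.8750
Denominator Σ(y_t−ȳ)² = 281.5000
r_2 = -28.8750 / 281.5000 = -0.103

-0.103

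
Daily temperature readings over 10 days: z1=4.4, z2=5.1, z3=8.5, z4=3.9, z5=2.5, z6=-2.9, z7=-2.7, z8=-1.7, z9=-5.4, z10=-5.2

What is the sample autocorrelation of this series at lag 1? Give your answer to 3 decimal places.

0.696

Mean z̄ = (4.4 + 5.1 + 8.5 + 3.9 + 2.5 − 2.9 − 2.7 − 1.7 − 5.4 − 5.2)/10 = 0.6500
Numerator Σ_{t=1}^{9}(z_t−z̄)(z_{t+1}−z̄) = 145.9525
Denominator Σ(z_t−z̄)² = 209.6450
r_1 = 145.9525 / 209.6450 = 0.696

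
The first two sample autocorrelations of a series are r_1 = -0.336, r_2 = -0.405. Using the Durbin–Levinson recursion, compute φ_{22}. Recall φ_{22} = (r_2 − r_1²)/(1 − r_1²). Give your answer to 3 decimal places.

φ_{22} = (r_2 − r_1²) / (1 − r_1²)
r_1² = (-0.336)² = 0.112896
Numerator = -0.405 − 0.1129 = -0.5179; denominator = 1 − 0.1129 = 0.8871
φ_{22} = -0.5179 / 0.8871 = -0.584

-0.584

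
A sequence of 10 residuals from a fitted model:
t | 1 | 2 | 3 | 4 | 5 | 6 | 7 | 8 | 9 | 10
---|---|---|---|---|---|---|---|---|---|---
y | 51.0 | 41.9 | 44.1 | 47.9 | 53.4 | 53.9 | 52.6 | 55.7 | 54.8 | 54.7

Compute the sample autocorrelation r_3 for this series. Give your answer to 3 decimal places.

-0.090

Mean ȳ = (51.0 + 41.9 + 44.1 + 47.9 + 53.4 + 53.9 + 52.6 + 55.7 + 54.8 + 54.7)/10 = 51.0000
Σ(y_t−ȳ)(y_{t+3}−ȳ) = (0.0000) + (-21.8400) + (-20.0100) + (-4.9600) + (11.2800) + (11.0200) + (5.9200) = -18.5900
Denominator Σ(y_t−ȳ)² = 206.9800
r_3 = -18.5900 / 206.9800 = -0.090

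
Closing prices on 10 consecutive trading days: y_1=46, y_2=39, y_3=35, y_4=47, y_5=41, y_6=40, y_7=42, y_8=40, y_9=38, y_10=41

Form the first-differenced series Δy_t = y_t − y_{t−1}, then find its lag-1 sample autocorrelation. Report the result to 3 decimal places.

First differences Δy: -7, -4, 12, -6, -1, 2, -2, -2, 3
Mean of differences = -0.5556
Numerator Σ(Δy_t−Δȳ)(Δy_{t+1}−Δȳ) = -94.8642
Denominator Σ(Δy_t−Δȳ)² = 264.2222
r_1(Δy) = -94.8642 / 264.2222 = -0.359

-0.359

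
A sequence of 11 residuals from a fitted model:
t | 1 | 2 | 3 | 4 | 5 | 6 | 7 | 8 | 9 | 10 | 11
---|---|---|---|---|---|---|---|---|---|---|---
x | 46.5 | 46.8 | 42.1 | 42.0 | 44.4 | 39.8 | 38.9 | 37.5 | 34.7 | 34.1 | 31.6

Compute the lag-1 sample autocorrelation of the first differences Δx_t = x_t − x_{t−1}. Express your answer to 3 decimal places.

First differences Δx: 0.3, -4.7, -0.1, 2.4, -4.6, -0.9, -1.4, -2.8, -0.6, -2.5
Mean of differences = -1.4900
Numerator Σ(Δx_t−Δx̄)(Δx_{t+1}−Δx̄) = -20.8631
Denominator Σ(Δx_t−Δx̄)² = 44.1290
r_1(Δx) = -20.8631 / 44.1290 = -0.473

-0.473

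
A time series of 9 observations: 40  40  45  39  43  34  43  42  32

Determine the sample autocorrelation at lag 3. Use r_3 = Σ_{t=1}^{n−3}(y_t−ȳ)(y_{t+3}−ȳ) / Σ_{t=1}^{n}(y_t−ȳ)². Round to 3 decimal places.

0.135

Mean ȳ = (40 + 40 + 45 + 39 + 43 + 34 + 43 + 42 + 32)/9 = 39.7778
Numerator Σ_{t=1}^{6}(y_t−ȳ)(y_{t+3}−ȳ) = 19.9630
Denominator Σ(y_t−ȳ)² = 147.5556
r_3 = 19.9630 / 147.5556 = 0.135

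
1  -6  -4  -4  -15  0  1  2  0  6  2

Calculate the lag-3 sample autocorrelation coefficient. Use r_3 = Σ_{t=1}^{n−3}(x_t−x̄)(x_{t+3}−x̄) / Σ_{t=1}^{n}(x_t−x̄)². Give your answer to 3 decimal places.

Mean x̄ = (1 − 6 − 4 − 4 − 15 + 0 + 1 + 2 + 0 + 6 + 2)/11 = -1.5455
Numerator Σ_{t=1}^{8}(x_t−x̄)(x_{t+3}−x̄) = 30.1074
Denominator Σ(x_t−x̄)² = 312.7273
r_3 = 30.1074 / 312.7273 = 0.096

0.096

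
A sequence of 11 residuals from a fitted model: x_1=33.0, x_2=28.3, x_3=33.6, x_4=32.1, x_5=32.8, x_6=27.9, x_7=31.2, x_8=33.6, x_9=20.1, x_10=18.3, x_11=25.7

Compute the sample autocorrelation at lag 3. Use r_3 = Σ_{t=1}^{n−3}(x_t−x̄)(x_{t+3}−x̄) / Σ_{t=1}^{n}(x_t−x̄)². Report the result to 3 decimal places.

Mean x̄ = (33.0 + 28.3 + 33.6 + 32.1 + 32.8 + 27.9 + 31.2 + 33.6 + 20.1 + 18.3 + 25.7)/11 = 28.7818
Numerator Σ_{t=1}^{8}(x_t−x̄)(x_{t+3}−x̄) = 2.6563
Denominator Σ(x_t−x̄)² = 292.9764
r_3 = 2.6563 / 292.9764 = 0.009

0.009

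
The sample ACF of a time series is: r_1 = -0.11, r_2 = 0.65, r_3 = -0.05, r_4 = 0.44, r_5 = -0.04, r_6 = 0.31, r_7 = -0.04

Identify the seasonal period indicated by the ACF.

2

The largest autocorrelation is r_2 = 0.65, with weaker echoes at lags 4 (0.44) and 6 (0.31); the remaining lags stay at or below -0.04.
The dominant spike at lag 2 indicates a seasonal period of 2.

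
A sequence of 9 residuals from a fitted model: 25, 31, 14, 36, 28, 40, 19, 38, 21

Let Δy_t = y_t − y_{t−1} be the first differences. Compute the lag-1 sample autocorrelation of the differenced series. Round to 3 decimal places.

First differences Δy: 6, -17, 22, -8, 12, -21, 19, -17
Mean of differences = -0.5000
Numerator Σ(Δy_t−Δȳ)(Δy_{t+1}−Δȳ) = -1718.7500
Denominator Σ(Δy_t−Δȳ)² = 2106.0000
r_1(Δy) = -1718.7500 / 2106.0000 = -0.816

-0.816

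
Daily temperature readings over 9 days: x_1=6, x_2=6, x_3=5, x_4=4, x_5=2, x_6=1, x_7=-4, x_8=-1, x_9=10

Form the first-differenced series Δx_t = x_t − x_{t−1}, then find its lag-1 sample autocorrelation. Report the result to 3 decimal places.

0.195

First differences Δx: 0, -1, -1, -2, -1, -5, 3, 11
Mean of differences = 0.5000
Numerator Σ(Δx_t−Δx̄)(Δx_{t+1}−Δx̄) = 31.2500
Denominator Σ(Δx_t−Δx̄)² = 160.0000
r_1(Δx) = 31.2500 / 160.0000 = 0.195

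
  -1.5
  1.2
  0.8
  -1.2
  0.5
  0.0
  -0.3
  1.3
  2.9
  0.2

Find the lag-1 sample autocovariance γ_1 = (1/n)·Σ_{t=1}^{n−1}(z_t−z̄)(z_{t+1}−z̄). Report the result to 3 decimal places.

Mean z̄ = (-1.5 + 1.2 + 0.8 − 1.2 + 0.5 + 0.0 − 0.3 + 1.3 + 2.9 + 0.2)/10 = 0.3900
Σ_{t=1}^{9}(z_t−z̄)(z_{t+1}−z̄) = -0.6201
γ_1 = -0.6201 / 10 = -0.062

-0.062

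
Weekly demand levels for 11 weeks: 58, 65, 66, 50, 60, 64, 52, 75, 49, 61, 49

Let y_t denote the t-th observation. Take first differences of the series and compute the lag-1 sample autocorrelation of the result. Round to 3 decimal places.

-0.737

First differences Δy: 7, 1, -16, 10, 4, -12, 23, -26, 12, -12
Mean of differences = -0.9000
Numerator Σ(Δy_t−Δȳ)(Δy_{t+1}−Δȳ) = -1511.4100
Denominator Σ(Δy_t−Δȳ)² = 2050.9000
r_1(Δy) = -1511.4100 / 2050.9000 = -0.737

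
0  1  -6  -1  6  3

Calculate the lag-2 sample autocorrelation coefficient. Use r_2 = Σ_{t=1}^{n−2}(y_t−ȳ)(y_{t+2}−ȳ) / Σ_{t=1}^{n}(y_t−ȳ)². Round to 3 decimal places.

Mean ȳ = (0 + 1 − 6 − 1 + 6 + 3)/6 = 0.5000
Numerator Σ_{t=1}^{4}(y_t−ȳ)(y_{t+2}−ȳ) = -37.0000
Denominator Σ(y_t−ȳ)² = 81.5000
r_2 = -37.0000 / 81.5000 = -0.454

-0.454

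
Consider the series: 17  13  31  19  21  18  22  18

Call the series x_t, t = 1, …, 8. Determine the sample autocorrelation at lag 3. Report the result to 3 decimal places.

-0.156

Mean x̄ = (17 + 13 + 31 + 19 + 21 + 18 + 22 + 18)/8 = 19.8750
Deviations from mean: -2.8750, -6.8750, 11.1250, -0.8750, 1.1250, -1.8750, 2.1250, -1.8750
Numerator Σ_{t=1}^{5}(x_t−x̄)(x_{t+3}−x̄) = -30.0469
Denominator Σ(x_t−x̄)² = 192.8750
r_3 = -30.0469 / 192.8750 = -0.156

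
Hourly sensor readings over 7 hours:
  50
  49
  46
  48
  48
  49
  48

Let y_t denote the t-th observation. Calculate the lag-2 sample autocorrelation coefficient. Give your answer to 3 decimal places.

Mean ȳ = (50 + 49 + 46 + 48 + 48 + 49 + 48)/7 = 48.2857
Deviations from mean: 1.7143, 0.7143, -2.2857, -0.2857, -0.2857, 0.7143, -0.2857
Σ(y_t−ȳ)(y_{t+2}−ȳ) = (-3.9184) + (-0.2041) + (0.6531) + (-0.2041) + (0.0816) = -3.5918
Denominator Σ(y_t−ȳ)² = 9.4286
r_2 = -3.5918 / 9.4286 = -0.381

-0.381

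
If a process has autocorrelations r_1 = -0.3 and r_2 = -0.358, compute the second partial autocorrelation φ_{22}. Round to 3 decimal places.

-0.492

φ_{22} = (r_2 − r_1²) / (1 − r_1²)
r_1² = (-0.3)² = 0.09
Numerator = -0.358 − 0.0900 = -0.4480; denominator = 1 − 0.0900 = 0.9100
φ_{22} = -0.4480 / 0.9100 = -0.492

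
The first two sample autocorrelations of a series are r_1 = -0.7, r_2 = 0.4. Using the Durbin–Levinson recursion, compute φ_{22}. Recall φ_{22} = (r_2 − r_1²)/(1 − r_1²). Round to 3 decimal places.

φ_{22} = (r_2 − r_1²) / (1 − r_1²)
r_1² = (-0.7)² = 0.49
Numerator = 0.4 − 0.4900 = -0.0900; denominator = 1 − 0.4900 = 0.5100
φ_{22} = -0.0900 / 0.5100 = -0.176

-0.176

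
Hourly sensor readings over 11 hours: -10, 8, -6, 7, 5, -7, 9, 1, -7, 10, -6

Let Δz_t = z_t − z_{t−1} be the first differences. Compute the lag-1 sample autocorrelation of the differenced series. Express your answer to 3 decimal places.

First differences Δz: 18, -14, 13, -2, -12, 16, -8, -8, 17, -16
Mean of differences = 0.4000
Numerator Σ(Δz_t−Δz̄)(Δz_{t+1}−Δz̄) = -1100.9600
Denominator Σ(Δz_t−Δz̄)² = 1764.4000
r_1(Δz) = -1100.9600 / 1764.4000 = -0.624

-0.624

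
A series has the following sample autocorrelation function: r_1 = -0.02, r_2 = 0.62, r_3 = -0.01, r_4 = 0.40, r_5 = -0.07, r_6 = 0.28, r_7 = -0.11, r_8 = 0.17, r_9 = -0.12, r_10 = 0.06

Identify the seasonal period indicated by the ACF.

2

The largest autocorrelation is r_2 = 0.62, with weaker echoes at lags 4 (0.40), 6 (0.28) and 8 (0.17); the remaining lags stay at or below 0.06.
The dominant spike at lag 2 indicates a seasonal period of 2.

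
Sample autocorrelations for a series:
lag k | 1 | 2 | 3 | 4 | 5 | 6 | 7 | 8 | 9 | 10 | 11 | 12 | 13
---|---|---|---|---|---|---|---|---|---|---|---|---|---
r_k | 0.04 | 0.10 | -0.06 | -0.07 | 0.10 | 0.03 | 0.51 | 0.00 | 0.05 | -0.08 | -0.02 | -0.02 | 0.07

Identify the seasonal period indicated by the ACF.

7

The largest autocorrelation is r_7 = 0.51; the remaining lags stay at or below 0.10.
The dominant spike at lag 7 indicates a seasonal period of 7.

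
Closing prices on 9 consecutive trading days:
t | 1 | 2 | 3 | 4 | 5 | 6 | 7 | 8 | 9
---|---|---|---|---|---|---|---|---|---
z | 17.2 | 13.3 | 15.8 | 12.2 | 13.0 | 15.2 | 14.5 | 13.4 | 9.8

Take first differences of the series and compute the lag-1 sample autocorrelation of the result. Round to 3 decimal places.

-0.366

First differences Δz: -3.9, 2.5, -3.6, 0.8, 2.2, -0.7, -1.1, -3.6
Mean of differences = -0.9250
Numerator Σ(Δz_t−Δz̄)(Δz_{t+1}−Δz̄) = -17.4431
Denominator Σ(Δz_t−Δz̄)² = 47.7150
r_1(Δz) = -17.4431 / 47.7150 = -0.366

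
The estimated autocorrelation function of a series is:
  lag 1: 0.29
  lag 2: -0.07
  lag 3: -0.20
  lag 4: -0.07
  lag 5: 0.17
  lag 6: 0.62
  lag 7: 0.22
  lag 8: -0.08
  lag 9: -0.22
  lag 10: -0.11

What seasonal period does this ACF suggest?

6

The largest autocorrelation is r_6 = 0.62; the remaining lags stay at or below 0.29.
The dominant spike at lag 6 indicates a seasonal period of 6.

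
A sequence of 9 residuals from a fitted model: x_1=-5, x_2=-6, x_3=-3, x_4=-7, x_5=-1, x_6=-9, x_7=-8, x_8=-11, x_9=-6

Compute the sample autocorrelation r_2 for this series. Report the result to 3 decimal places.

Mean x̄ = (-5 − 6 − 3 − 7 − 1 − 9 − 8 − 11 − 6)/9 = -6.2222
Numerator Σ_{t=1}^{7}(x_t−x̄)(x_{t+2}−x̄) = 26.3457
Denominator Σ(x_t−x̄)² = 73.5556
r_2 = 26.3457 / 73.5556 = 0.358

0.358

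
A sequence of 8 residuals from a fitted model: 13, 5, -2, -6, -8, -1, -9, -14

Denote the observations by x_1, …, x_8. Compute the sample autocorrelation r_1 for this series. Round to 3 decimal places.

0.374

Mean x̄ = (13 + 5 − 2 − 6 − 8 − 1 − 9 − 14)/8 = -2.7500
Deviations from mean: 15.7500, 7.7500, 0.7500, -3.2500, -5.2500, 1.7500, -6.2500, -11.2500
Numerator Σ_{t=1}^{7}(x_t−x̄)(x_{t+1}−x̄) = 192.6875
Denominator Σ(x_t−x̄)² = 515.5000
r_1 = 192.6875 / 515.5000 = 0.374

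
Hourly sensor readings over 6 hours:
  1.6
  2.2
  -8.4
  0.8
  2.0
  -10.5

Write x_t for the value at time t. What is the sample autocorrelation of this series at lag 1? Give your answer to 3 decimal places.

-0.312

Mean x̄ = (1.6 + 2.2 − 8.4 + 0.8 + 2.0 − 10.5)/6 = -2.0500
Σ(x_t−x̄)(x_{t+1}−x̄) = (15.5125) + (-26.9875) + (-18.0975) + (11.5425) + (-34.2225) = -52.2525
Denominator Σ(x_t−x̄)² = 167.6350
r_1 = -52.2525 / 167.6350 = -0.312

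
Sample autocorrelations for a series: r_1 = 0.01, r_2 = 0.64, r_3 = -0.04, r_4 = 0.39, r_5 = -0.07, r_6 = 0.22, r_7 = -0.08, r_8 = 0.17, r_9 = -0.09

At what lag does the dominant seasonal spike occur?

2

The largest autocorrelation is r_2 = 0.64, with weaker echoes at lags 4 (0.39), 6 (0.22) and 8 (0.17); the remaining lags stay at or below 0.01.
The dominant spike at lag 2 indicates a seasonal period of 2.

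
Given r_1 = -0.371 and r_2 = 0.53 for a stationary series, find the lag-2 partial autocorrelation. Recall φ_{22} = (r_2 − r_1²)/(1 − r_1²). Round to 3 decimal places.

0.455

φ_{22} = (r_2 − r_1²) / (1 − r_1²)
r_1² = (-0.371)² = 0.137641
Numerator = 0.53 − 0.1376 = 0.3924; denominator = 1 − 0.1376 = 0.8624
φ_{22} = 0.3924 / 0.8624 = 0.455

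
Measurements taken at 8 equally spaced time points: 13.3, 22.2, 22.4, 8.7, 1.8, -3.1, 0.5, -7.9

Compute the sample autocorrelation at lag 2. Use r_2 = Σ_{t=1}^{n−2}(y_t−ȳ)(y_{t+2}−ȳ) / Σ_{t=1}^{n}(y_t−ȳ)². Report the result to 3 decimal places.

0.232

Mean ȳ = (13.3 + 22.2 + 22.4 + 8.7 + 1.8 − 3.1 + 0.5 − 7.9)/8 = 7.2375
Deviations from mean: 6.0625, 14.9625, 15.1625, 1.4625, -5.4375, -10.3375, -6.7375, -15.1375
Numerator Σ_{t=1}^{6}(y_t−ȳ)(y_{t+2}−ȳ) = 209.3597
Denominator Σ(y_t−ȳ)² = 903.6388
r_2 = 209.3597 / 903.6388 = 0.232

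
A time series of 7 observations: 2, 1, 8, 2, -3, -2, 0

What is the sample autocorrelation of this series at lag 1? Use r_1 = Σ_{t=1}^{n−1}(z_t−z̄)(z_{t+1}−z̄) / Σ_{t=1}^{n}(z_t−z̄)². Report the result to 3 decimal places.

Mean z̄ = (2 + 1 + 8 + 2 − 3 − 2 + 0)/7 = 1.1429
Deviations from mean: 0.8571, -0.1429, 6.8571, 0.8571, -4.1429, -3.1429, -1.1429
Σ(z_t−z̄)(z_{t+1}−z̄) = (-0.1224) + (-0.9796) + (5.8776) + (-3.5510) + (13.0204) + (3.5918) = 17.8367
Denominator Σ(z_t−z̄)² = 76.8571
r_1 = 17.8367 / 76.8571 = 0.232

0.232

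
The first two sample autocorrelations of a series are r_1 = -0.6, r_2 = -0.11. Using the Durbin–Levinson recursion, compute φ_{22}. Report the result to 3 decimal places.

φ_{22} = (r_2 − r_1²) / (1 − r_1²)
r_1² = (-0.6)² = 0.36
Numerator = -0.11 − 0.3600 = -0.4700; denominator = 1 − 0.3600 = 0.6400
φ_{22} = -0.4700 / 0.6400 = -0.734

-0.734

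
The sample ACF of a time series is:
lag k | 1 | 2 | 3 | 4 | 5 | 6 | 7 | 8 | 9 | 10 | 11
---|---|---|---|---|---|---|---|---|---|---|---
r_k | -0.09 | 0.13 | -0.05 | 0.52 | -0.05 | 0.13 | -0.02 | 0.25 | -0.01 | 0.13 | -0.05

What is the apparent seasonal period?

4

The largest autocorrelation is r_4 = 0.52, with a weaker echo at lag 8 (0.25); the remaining lags stay at or below 0.13.
The dominant spike at lag 4 indicates a seasonal period of 4.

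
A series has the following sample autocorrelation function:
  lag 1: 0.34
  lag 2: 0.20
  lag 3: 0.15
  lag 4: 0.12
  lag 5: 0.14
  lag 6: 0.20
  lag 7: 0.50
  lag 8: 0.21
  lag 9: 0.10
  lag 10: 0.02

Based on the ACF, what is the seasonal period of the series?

The largest autocorrelation is r_7 = 0.50; the remaining lags stay at or below 0.34. The elevated value at lag 1 (0.34), dropping to 0.20 at lag 2, reflects decaying short-term dependence rather than seasonality.
The dominant spike at lag 7 indicates a seasonal period of 7.

7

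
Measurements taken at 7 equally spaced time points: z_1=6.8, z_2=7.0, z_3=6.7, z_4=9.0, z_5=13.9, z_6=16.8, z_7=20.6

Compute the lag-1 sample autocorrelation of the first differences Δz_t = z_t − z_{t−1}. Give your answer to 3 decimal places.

First differences Δz: 0.2, -0.3, 2.3, 4.9, 2.9, 3.8
Mean of differences = 2.3000
Numerator Σ(Δz_t−Δz̄)(Δz_{t+1}−Δz̄) = 7.9200
Denominator Σ(Δz_t−Δz̄)² = 20.5400
r_1(Δz) = 7.9200 / 20.5400 = 0.386

0.386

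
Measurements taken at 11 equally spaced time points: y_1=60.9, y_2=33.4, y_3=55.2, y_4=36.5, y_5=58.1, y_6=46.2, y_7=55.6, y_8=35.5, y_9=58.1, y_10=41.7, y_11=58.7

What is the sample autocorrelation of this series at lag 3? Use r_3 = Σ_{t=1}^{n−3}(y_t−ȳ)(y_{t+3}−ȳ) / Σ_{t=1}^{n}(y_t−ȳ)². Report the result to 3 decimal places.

-0.637

Mean ȳ = (60.9 + 33.4 + 55.2 + 36.5 + 58.1 + 46.2 + 55.6 + 35.5 + 58.1 + 41.7 + 58.7)/11 = 49.0818
Numerator Σ_{t=1}^{8}(y_t−ȳ)(y_{t+3}−ȳ) = -716.9783
Denominator Σ(y_t−ȳ)² = 1126.2364
r_3 = -716.9783 / 1126.2364 = -0.637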